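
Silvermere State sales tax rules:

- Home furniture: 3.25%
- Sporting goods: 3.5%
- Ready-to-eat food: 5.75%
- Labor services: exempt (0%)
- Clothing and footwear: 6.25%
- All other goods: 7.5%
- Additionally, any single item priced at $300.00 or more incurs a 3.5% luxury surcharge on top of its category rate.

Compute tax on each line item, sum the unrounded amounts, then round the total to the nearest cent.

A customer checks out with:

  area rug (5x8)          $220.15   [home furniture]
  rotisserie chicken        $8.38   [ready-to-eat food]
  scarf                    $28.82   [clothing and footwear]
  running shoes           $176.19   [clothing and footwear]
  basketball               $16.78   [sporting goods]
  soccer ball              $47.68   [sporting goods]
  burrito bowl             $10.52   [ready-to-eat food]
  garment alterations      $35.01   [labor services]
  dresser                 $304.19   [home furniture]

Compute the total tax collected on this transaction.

$43.84

Area rug (5x8) $220.15: home furniture → 3.25% → $7.154875
Rotisserie chicken $8.38: ready-to-eat food → 5.75% → $0.48185
Scarf $28.82: clothing and footwear → 6.25% → $1.80125
Running shoes $176.19: clothing and footwear → 6.25% → $11.011875
Basketball $16.78: sporting goods → 3.5% → $0.5873
Soccer ball $47.68: sporting goods → 3.5% → $1.6688
Burrito bowl $10.52: ready-to-eat food → 5.75% → $0.6049
Garment alterations $35.01: labor services → 0% → $0.00
Dresser $304.19: home furniture → 3.25% + 3.5% surcharge = 6.75% → $20.532825
Unrounded tax sum = $43.843675 → $43.84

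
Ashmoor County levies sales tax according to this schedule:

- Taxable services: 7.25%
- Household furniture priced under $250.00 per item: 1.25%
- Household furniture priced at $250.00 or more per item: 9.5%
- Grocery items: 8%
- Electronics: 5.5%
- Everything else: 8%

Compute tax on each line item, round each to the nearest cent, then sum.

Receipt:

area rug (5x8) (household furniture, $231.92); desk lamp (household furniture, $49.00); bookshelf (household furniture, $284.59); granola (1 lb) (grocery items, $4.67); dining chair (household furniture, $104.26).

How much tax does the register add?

Area rug (5x8) $231.92: household furniture, under $250.00 → 1.25% → $2.90
Desk lamp $49.00: household furniture, under $250.00 → 1.25% → $0.61
Bookshelf $284.59: household furniture, $250.00 or more → 9.5% → $27.04
Granola (1 lb) $4.67: grocery items → 8% → $0.37
Dining chair $104.26: household furniture, under $250.00 → 1.25% → $1.30
Total tax = $2.90 + $0.61 + $27.04 + $0.37 + $1.30 = $32.22

$32.22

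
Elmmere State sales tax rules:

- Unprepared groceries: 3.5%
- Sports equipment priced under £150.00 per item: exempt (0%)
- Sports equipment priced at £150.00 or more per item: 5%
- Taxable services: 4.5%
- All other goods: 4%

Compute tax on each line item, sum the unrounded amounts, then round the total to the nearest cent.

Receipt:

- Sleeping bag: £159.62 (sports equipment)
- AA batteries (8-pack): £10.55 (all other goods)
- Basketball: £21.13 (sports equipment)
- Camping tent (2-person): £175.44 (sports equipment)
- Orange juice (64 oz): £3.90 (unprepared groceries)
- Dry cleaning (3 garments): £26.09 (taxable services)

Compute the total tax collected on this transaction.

£18.49

Sleeping bag £159.62: sports equipment, £150.00 or more → 5% → £7.981
AA batteries (8-pack) £10.55: all other goods → 4% → £0.422
Basketball £21.13: sports equipment, under £150.00 → 0% → £0.00
Camping tent (2-person) £175.44: sports equipment, £150.00 or more → 5% → £8.772
Orange juice (64 oz) £3.90: unprepared groceries → 3.5% → £0.1365
Dry cleaning (3 garments) £26.09: taxable services → 4.5% → £1.17405
Unrounded tax sum = £18.48555 → £18.49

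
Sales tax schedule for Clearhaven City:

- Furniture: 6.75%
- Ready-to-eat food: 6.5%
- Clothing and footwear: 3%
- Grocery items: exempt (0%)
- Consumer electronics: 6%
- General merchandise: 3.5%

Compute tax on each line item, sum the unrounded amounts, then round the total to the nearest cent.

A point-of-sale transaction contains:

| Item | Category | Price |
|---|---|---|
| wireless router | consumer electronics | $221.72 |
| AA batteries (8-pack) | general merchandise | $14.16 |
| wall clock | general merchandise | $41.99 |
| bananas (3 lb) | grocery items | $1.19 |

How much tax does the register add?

Wireless router $221.72: consumer electronics → 6% → $13.3032
AA batteries (8-pack) $14.16: general merchandise → 3.5% → $0.4956
Wall clock $41.99: general merchandise → 3.5% → $1.46965
Bananas (3 lb) $1.19: grocery items → 0% → $0.00
Unrounded tax sum = $15.26845 → $15.27

$15.27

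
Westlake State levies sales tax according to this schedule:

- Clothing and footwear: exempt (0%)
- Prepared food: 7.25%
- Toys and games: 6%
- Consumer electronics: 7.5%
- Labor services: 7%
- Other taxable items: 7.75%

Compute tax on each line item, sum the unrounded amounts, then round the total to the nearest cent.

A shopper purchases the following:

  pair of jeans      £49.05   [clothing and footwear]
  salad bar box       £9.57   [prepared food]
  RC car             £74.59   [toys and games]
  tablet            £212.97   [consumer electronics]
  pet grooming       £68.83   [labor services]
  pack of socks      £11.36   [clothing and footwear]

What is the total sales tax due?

£25.96

Pair of jeans £49.05: clothing and footwear → 0% → £0.00
Salad bar box £9.57: prepared food → 7.25% → £0.693825
RC car £74.59: toys and games → 6% → £4.4754
Tablet £212.97: consumer electronics → 7.5% → £15.97275
Pet grooming £68.83: labor services → 7% → £4.8181
Pack of socks £11.36: clothing and footwear → 0% → £0.00
Unrounded tax sum = £25.960075 → £25.96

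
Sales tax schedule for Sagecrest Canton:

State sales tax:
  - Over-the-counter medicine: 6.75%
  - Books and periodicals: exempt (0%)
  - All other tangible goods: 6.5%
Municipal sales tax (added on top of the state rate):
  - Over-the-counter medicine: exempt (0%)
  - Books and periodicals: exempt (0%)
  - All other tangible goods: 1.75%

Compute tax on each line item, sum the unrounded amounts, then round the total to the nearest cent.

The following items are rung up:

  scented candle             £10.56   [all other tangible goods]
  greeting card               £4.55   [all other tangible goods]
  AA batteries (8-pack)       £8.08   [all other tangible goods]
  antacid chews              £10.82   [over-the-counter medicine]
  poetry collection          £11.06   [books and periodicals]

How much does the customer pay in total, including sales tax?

£47.71

Scented candle £10.56: all other tangible goods → 6.5% + 1.75% municipal = 8.25% → £0.8712
Greeting card £4.55: all other tangible goods → 6.5% + 1.75% municipal = 8.25% → £0.375375
AA batteries (8-pack) £8.08: all other tangible goods → 6.5% + 1.75% municipal = 8.25% → £0.6666
Antacid chews £10.82: over-the-counter medicine → 6.75% + 0% municipal = 6.75% → £0.73035
Poetry collection £11.06: books and periodicals → 0% + 0% municipal = 0% → £0.00
Subtotal = £45.07; unrounded tax = £2.643525 → £2.64; total due = £47.71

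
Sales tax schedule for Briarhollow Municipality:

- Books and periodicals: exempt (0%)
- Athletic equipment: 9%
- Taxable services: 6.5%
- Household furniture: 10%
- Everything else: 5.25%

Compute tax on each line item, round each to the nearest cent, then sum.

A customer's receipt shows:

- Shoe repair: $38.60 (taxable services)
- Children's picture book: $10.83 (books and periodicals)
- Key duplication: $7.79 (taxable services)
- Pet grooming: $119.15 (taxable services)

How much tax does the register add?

$10.76

Shoe repair $38.60: taxable services → 6.5% → $2.51
Children's picture book $10.83: books and periodicals → 0% → $0.00
Key duplication $7.79: taxable services → 6.5% → $0.51
Pet grooming $119.15: taxable services → 6.5% → $7.74
Total tax = $2.51 + $0.51 + $7.74 = $10.76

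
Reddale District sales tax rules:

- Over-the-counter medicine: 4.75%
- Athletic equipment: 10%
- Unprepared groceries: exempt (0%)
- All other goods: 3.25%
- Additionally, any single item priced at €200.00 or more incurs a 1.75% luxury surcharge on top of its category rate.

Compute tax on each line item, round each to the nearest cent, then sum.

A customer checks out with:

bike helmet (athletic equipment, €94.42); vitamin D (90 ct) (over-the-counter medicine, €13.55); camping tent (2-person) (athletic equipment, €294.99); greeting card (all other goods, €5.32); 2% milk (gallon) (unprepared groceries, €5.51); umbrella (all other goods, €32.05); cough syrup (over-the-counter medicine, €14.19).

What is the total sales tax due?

Bike helmet €94.42: athletic equipment → 10% → €9.44
Vitamin D (90 ct) €13.55: over-the-counter medicine → 4.75% → €0.64
Camping tent (2-person) €294.99: athletic equipment → 10% + 1.75% surcharge = 11.75% → €34.66
Greeting card €5.32: all other goods → 3.25% → €0.17
2% milk (gallon) €5.51: unprepared groceries → 0% → €0.00
Umbrella €32.05: all other goods → 3.25% → €1.04
Cough syrup €14.19: over-the-counter medicine → 4.75% → €0.67
Total tax = €9.44 + €0.64 + €34.66 + €0.17 + €1.04 + €0.67 = €46.62

€46.62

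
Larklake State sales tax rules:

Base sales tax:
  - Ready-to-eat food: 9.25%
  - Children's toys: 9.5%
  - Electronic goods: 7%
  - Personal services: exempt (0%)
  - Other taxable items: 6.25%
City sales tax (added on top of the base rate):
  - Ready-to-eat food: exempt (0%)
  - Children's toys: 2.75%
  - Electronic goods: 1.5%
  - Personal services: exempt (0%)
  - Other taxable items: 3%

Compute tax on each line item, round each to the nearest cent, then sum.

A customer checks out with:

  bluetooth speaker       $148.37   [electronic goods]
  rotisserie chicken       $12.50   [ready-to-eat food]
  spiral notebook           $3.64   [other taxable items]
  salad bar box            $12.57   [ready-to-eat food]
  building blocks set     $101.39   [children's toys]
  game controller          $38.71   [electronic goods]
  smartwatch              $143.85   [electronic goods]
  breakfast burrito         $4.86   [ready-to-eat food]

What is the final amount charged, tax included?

$509.55

Bluetooth speaker $148.37: electronic goods → 7% + 1.5% city = 8.5% → $12.61
Rotisserie chicken $12.50: ready-to-eat food → 9.25% + 0% city = 9.25% → $1.16
Spiral notebook $3.64: other taxable items → 6.25% + 3% city = 9.25% → $0.34
Salad bar box $12.57: ready-to-eat food → 9.25% + 0% city = 9.25% → $1.16
Building blocks set $101.39: children's toys → 9.5% + 2.75% city = 12.25% → $12.42
Game controller $38.71: electronic goods → 7% + 1.5% city = 8.5% → $3.29
Smartwatch $143.85: electronic goods → 7% + 1.5% city = 8.5% → $12.23
Breakfast burrito $4.86: ready-to-eat food → 9.25% + 0% city = 9.25% → $0.45
Subtotal = $465.89; tax = $43.66; total due = $509.55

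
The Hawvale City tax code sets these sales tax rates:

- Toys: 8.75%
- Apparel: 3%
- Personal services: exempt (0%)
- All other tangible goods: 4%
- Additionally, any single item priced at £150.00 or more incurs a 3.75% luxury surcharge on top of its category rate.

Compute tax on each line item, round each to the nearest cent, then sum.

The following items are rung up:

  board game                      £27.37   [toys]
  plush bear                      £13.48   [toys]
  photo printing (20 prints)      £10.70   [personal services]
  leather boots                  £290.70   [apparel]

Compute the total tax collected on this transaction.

Board game £27.37: toys → 8.75% → £2.39
Plush bear £13.48: toys → 8.75% → £1.18
Photo printing (20 prints) £10.70: personal services → 0% → £0.00
Leather boots £290.70: apparel → 3% + 3.75% surcharge = 6.75% → £19.62
Total tax = £2.39 + £1.18 + £19.62 = £23.19

£23.19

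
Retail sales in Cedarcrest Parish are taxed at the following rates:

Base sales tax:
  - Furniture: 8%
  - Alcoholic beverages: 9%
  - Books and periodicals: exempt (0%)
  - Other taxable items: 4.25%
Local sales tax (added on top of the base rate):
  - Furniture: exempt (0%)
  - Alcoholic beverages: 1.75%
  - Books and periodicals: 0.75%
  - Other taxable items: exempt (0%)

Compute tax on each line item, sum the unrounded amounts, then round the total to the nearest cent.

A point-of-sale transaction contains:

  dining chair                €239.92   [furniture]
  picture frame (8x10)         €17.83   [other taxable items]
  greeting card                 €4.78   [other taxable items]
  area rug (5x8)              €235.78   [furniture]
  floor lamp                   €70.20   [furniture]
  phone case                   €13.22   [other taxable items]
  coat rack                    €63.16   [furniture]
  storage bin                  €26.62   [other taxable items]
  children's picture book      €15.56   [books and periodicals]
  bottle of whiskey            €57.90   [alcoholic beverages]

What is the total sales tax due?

€57.72

Dining chair €239.92: furniture → 8% + 0% local = 8% → €19.1936
Picture frame (8x10) €17.83: other taxable items → 4.25% + 0% local = 4.25% → €0.757775
Greeting card €4.78: other taxable items → 4.25% + 0% local = 4.25% → €0.20315
Area rug (5x8) €235.78: furniture → 8% + 0% local = 8% → €18.8624
Floor lamp €70.20: furniture → 8% + 0% local = 8% → €5.616
Phone case €13.22: other taxable items → 4.25% + 0% local = 4.25% → €0.56185
Coat rack €63.16: furniture → 8% + 0% local = 8% → €5.0528
Storage bin €26.62: other taxable items → 4.25% + 0% local = 4.25% → €1.13135
Children's picture book €15.56: books and periodicals → 0% + 0.75% local = 0.75% → €0.1167
Bottle of whiskey €57.90: alcoholic beverages → 9% + 1.75% local = 10.75% → €6.22425
Unrounded tax sum = €57.719875 → €57.72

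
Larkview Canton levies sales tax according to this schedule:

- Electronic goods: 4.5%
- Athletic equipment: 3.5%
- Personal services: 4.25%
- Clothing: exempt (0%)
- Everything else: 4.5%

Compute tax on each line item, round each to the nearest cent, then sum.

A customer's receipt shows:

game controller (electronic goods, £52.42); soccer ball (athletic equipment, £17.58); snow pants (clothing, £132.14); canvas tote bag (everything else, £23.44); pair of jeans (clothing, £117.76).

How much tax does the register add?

Game controller £52.42: electronic goods → 4.5% → £2.36
Soccer ball £17.58: athletic equipment → 3.5% → £0.62
Snow pants £132.14: clothing → 0% → £0.00
Canvas tote bag £23.44: everything else → 4.5% → £1.05
Pair of jeans £117.76: clothing → 0% → £0.00
Total tax = £2.36 + £0.62 + £1.05 = £4.03

£4.03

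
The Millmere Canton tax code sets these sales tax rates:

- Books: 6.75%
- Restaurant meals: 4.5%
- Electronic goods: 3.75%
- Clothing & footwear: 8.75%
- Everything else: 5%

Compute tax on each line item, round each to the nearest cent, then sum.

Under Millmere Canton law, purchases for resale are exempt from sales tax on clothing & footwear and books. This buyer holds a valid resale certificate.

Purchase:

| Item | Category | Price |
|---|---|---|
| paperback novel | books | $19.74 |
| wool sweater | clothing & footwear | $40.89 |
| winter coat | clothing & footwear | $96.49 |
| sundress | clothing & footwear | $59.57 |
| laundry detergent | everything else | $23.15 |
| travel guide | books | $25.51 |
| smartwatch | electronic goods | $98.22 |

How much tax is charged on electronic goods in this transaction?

Smartwatch $98.22: electronic goods → 3.75% → $3.68
Tax on electronic goods = $3.68

$3.68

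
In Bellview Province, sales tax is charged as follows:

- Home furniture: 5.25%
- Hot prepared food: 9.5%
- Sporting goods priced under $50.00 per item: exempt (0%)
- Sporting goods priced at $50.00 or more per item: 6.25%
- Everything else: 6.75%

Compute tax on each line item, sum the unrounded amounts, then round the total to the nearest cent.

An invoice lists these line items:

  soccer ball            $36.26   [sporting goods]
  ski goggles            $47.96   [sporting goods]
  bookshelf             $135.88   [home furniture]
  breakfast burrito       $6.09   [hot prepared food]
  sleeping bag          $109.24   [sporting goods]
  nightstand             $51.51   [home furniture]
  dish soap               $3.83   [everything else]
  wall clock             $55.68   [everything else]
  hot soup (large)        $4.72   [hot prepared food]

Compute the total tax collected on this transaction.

Soccer ball $36.26: sporting goods, under $50.00 → 0% → $0.00
Ski goggles $47.96: sporting goods, under $50.00 → 0% → $0.00
Bookshelf $135.88: home furniture → 5.25% → $7.1337
Breakfast burrito $6.09: hot prepared food → 9.5% → $0.57855
Sleeping bag $109.24: sporting goods, $50.00 or more → 6.25% → $6.8275
Nightstand $51.51: home furniture → 5.25% → $2.704275
Dish soap $3.83: everything else → 6.75% → $0.258525
Wall clock $55.68: everything else → 6.75% → $3.7584
Hot soup (large) $4.72: hot prepared food → 9.5% → $0.4484
Unrounded tax sum = $21.70935 → $21.71

$21.71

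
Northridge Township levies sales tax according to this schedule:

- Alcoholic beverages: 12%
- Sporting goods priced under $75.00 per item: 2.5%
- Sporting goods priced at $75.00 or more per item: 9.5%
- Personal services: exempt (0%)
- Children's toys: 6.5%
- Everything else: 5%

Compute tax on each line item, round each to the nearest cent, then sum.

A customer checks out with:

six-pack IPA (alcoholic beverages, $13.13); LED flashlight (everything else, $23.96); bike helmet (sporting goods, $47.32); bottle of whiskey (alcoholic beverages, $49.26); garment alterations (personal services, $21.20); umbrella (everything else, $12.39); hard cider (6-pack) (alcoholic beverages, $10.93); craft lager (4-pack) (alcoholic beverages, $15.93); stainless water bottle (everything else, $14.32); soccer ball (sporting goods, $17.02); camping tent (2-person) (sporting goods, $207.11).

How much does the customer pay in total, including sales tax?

$467.11

Six-pack IPA $13.13: alcoholic beverages → 12% → $1.58
LED flashlight $23.96: everything else → 5% → $1.20
Bike helmet $47.32: sporting goods, under $75.00 → 2.5% → $1.18
Bottle of whiskey $49.26: alcoholic beverages → 12% → $5.91
Garment alterations $21.20: personal services → 0% → $0.00
Umbrella $12.39: everything else → 5% → $0.62
Hard cider (6-pack) $10.93: alcoholic beverages → 12% → $1.31
Craft lager (4-pack) $15.93: alcoholic beverages → 12% → $1.91
Stainless water bottle $14.32: everything else → 5% → $0.72
Soccer ball $17.02: sporting goods, under $75.00 → 2.5% → $0.43
Camping tent (2-person) $207.11: sporting goods, $75.00 or more → 9.5% → $19.68
Subtotal = $432.57; tax = $34.54; total due = $467.11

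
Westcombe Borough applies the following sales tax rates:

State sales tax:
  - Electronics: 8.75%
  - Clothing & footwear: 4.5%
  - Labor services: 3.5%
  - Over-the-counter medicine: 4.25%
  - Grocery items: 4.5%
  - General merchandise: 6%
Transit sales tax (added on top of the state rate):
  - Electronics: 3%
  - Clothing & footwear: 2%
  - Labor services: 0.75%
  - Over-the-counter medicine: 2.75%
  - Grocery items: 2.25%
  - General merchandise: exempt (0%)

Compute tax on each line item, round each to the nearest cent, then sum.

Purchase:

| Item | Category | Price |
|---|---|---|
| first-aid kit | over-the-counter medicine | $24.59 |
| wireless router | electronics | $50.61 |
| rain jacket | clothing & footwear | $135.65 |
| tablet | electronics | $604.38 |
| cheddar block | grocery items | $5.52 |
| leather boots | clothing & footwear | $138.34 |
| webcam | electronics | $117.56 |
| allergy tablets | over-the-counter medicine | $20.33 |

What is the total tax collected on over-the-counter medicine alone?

$3.14

First-aid kit $24.59: over-the-counter medicine → 4.25% + 2.75% transit = 7% → $1.72
Allergy tablets $20.33: over-the-counter medicine → 4.25% + 2.75% transit = 7% → $1.42
Tax on over-the-counter medicine = $1.72 + $1.42 = $3.14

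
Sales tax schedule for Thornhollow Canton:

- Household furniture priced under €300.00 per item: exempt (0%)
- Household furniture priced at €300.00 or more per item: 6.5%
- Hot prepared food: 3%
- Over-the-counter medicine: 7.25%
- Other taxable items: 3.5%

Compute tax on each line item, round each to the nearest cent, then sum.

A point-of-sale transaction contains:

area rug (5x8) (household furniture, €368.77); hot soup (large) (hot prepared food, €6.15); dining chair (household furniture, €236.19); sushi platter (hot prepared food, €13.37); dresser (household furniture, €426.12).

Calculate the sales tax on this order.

Area rug (5x8) €368.77: household furniture, €300.00 or more → 6.5% → €23.97
Hot soup (large) €6.15: hot prepared food → 3% → €0.18
Dining chair €236.19: household furniture, under €300.00 → 0% → €0.00
Sushi platter €13.37: hot prepared food → 3% → €0.40
Dresser €426.12: household furniture, €300.00 or more → 6.5% → €27.70
Total tax = €23.97 + €0.18 + €0.40 + €27.70 = €52.25

€52.25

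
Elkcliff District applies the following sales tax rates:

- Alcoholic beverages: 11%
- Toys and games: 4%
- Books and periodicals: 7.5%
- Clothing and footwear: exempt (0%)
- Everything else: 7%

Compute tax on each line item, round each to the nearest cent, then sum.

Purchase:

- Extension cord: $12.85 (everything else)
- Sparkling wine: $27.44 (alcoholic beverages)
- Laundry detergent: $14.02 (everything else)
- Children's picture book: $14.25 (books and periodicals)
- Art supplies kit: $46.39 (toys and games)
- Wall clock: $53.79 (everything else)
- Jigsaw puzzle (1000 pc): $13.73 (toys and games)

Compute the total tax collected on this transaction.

Extension cord $12.85: everything else → 7% → $0.90
Sparkling wine $27.44: alcoholic beverages → 11% → $3.02
Laundry detergent $14.02: everything else → 7% → $0.98
Children's picture book $14.25: books and periodicals → 7.5% → $1.07
Art supplies kit $46.39: toys and games → 4% → $1.86
Wall clock $53.79: everything else → 7% → $3.77
Jigsaw puzzle (1000 pc) $13.73: toys and games → 4% → $0.55
Total tax = $0.90 + $3.02 + $0.98 + $1.07 + $1.86 + $3.77 + $0.55 = $12.15

$12.15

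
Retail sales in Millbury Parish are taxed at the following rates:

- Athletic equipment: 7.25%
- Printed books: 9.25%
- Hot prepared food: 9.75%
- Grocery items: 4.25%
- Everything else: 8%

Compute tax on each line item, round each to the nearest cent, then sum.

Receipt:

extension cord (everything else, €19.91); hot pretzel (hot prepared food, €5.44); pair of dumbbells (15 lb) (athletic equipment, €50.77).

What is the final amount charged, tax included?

€81.92

Extension cord €19.91: everything else → 8% → €1.59
Hot pretzel €5.44: hot prepared food → 9.75% → €0.53
Pair of dumbbells (15 lb) €50.77: athletic equipment → 7.25% → €3.68
Subtotal = €76.12; tax = €5.80; total due = €81.92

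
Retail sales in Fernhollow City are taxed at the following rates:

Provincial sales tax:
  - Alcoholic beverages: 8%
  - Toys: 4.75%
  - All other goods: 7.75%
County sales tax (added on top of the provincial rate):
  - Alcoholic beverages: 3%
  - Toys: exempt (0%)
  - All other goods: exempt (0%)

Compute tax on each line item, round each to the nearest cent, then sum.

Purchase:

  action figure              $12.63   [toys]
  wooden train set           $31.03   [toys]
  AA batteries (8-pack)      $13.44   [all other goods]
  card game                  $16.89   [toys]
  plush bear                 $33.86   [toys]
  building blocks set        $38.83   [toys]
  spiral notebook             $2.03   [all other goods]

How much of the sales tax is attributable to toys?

$6.32

Action figure $12.63: toys → 4.75% + 0% county = 4.75% → $0.60
Wooden train set $31.03: toys → 4.75% + 0% county = 4.75% → $1.47
Card game $16.89: toys → 4.75% + 0% county = 4.75% → $0.80
Plush bear $33.86: toys → 4.75% + 0% county = 4.75% → $1.61
Building blocks set $38.83: toys → 4.75% + 0% county = 4.75% → $1.84
Tax on toys = $0.60 + $1.47 + $0.80 + $1.61 + $1.84 = $6.32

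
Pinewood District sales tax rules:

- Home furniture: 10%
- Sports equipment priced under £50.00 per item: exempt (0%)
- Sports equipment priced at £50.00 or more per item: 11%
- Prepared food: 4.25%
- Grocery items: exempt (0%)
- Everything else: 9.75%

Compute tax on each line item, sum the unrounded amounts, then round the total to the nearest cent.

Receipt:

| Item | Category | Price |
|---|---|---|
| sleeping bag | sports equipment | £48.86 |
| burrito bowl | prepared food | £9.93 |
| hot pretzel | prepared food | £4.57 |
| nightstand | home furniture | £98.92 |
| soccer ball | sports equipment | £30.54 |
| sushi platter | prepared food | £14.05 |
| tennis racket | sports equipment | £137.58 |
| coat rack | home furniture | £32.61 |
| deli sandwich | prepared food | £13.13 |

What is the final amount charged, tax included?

Sleeping bag £48.86: sports equipment, under £50.00 → 0% → £0.00
Burrito bowl £9.93: prepared food → 4.25% → £0.422025
Hot pretzel £4.57: prepared food → 4.25% → £0.194225
Nightstand £98.92: home furniture → 10% → £9.892
Soccer ball £30.54: sports equipment, under £50.00 → 0% → £0.00
Sushi platter £14.05: prepared food → 4.25% → £0.597125
Tennis racket £137.58: sports equipment, £50.00 or more → 11% → £15.1338
Coat rack £32.61: home furniture → 10% → £3.261
Deli sandwich £13.13: prepared food → 4.25% → £0.558025
Subtotal = £390.19; unrounded tax = £30.0582 → £30.06; total due = £420.25

£420.25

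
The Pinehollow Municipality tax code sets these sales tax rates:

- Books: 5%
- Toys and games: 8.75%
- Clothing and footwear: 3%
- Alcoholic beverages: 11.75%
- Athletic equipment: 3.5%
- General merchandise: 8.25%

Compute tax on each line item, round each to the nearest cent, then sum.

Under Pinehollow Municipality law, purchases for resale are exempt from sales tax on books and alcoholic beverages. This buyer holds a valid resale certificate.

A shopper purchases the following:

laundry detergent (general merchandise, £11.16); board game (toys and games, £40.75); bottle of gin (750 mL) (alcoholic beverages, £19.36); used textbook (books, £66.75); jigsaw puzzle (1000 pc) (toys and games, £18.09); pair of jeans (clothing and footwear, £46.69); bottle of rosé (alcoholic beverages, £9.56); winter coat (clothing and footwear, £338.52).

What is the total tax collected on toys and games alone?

Board game £40.75: toys and games → 8.75% → £3.57
Jigsaw puzzle (1000 pc) £18.09: toys and games → 8.75% → £1.58
Tax on toys and games = £3.57 + £1.58 = £5.15

£5.15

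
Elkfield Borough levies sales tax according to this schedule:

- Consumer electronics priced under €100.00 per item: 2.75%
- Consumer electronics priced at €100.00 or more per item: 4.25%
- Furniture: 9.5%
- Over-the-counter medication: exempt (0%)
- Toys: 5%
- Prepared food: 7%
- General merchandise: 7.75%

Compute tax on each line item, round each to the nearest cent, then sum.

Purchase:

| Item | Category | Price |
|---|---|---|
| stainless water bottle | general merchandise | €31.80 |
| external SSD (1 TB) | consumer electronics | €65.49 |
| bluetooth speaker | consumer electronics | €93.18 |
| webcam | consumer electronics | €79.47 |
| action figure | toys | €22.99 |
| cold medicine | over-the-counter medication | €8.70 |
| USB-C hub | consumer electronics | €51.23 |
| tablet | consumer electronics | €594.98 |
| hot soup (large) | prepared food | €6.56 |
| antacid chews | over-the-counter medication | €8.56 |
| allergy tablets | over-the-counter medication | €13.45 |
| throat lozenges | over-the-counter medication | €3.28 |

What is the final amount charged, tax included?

€1017.01

Stainless water bottle €31.80: general merchandise → 7.75% → €2.46
External SSD (1 TB) €65.49: consumer electronics, under €100.00 → 2.75% → €1.80
Bluetooth speaker €93.18: consumer electronics, under €100.00 → 2.75% → €2.56
Webcam €79.47: consumer electronics, under €100.00 → 2.75% → €2.19
Action figure €22.99: toys → 5% → €1.15
Cold medicine €8.70: over-the-counter medication → 0% → €0.00
USB-C hub €51.23: consumer electronics, under €100.00 → 2.75% → €1.41
Tablet €594.98: consumer electronics, €100.00 or more → 4.25% → €25.29
Hot soup (large) €6.56: prepared food → 7% → €0.46
Antacid chews €8.56: over-the-counter medication → 0% → €0.00
Allergy tablets €13.45: over-the-counter medication → 0% → €0.00
Throat lozenges €3.28: over-the-counter medication → 0% → €0.00
Subtotal = €979.69; tax = €37.32; total due = €1017.01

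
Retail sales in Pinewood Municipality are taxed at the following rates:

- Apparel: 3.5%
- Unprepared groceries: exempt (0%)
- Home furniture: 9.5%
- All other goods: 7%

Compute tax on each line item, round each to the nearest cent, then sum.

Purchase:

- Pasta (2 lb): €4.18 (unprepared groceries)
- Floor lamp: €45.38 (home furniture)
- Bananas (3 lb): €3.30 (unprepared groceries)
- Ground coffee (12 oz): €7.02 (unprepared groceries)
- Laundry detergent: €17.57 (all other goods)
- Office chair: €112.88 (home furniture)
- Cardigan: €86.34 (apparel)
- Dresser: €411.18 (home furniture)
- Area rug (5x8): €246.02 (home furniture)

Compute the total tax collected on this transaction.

Pasta (2 lb) €4.18: unprepared groceries → 0% → €0.00
Floor lamp €45.38: home furniture → 9.5% → €4.31
Bananas (3 lb) €3.30: unprepared groceries → 0% → €0.00
Ground coffee (12 oz) €7.02: unprepared groceries → 0% → €0.00
Laundry detergent €17.57: all other goods → 7% → €1.23
Office chair €112.88: home furniture → 9.5% → €10.72
Cardigan €86.34: apparel → 3.5% → €3.02
Dresser €411.18: home furniture → 9.5% → €39.06
Area rug (5x8) €246.02: home furniture → 9.5% → €23.37
Total tax = €4.31 + €1.23 + €10.72 + €3.02 + €39.06 + €23.37 = €81.71

€81.71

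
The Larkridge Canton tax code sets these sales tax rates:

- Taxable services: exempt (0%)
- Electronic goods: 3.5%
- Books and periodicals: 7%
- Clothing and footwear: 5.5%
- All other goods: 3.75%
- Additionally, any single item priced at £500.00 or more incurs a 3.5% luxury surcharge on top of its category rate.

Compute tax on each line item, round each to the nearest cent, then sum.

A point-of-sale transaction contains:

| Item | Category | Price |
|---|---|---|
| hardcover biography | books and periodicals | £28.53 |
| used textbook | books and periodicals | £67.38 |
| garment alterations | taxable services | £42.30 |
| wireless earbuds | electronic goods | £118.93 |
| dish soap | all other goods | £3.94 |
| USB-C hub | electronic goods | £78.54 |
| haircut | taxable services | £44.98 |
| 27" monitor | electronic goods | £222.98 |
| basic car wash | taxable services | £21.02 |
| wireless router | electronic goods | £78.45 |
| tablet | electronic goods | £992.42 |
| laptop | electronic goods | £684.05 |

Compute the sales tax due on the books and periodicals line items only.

Hardcover biography £28.53: books and periodicals → 7% → £2.00
Used textbook £67.38: books and periodicals → 7% → £4.72
Tax on books and periodicals = £2.00 + £4.72 = £6.72

£6.72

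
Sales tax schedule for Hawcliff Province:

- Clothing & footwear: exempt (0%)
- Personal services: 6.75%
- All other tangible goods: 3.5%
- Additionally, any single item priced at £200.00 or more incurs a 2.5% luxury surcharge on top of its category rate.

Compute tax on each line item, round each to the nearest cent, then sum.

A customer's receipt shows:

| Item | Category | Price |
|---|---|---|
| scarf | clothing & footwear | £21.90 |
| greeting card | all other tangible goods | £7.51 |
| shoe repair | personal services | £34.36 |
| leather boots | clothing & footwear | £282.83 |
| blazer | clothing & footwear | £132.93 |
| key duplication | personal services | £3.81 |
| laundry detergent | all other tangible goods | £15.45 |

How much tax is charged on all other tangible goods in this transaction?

£0.80

Greeting card £7.51: all other tangible goods → 3.5% → £0.26
Laundry detergent £15.45: all other tangible goods → 3.5% → £0.54
Tax on all other tangible goods = £0.26 + £0.54 = £0.80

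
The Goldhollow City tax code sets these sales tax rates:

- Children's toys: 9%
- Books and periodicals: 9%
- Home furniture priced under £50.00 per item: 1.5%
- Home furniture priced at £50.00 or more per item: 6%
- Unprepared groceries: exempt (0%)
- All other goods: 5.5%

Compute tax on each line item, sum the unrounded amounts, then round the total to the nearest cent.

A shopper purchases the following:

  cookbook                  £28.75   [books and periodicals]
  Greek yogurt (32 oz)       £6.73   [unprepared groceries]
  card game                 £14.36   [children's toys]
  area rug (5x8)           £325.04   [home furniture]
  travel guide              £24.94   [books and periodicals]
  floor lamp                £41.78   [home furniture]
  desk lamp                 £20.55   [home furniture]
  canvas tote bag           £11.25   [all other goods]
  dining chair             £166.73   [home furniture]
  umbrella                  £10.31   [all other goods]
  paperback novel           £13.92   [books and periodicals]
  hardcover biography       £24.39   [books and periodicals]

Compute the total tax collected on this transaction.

£41.20

Cookbook £28.75: books and periodicals → 9% → £2.5875
Greek yogurt (32 oz) £6.73: unprepared groceries → 0% → £0.00
Card game £14.36: children's toys → 9% → £1.2924
Area rug (5x8) £325.04: home furniture, £50.00 or more → 6% → £19.5024
Travel guide £24.94: books and periodicals → 9% → £2.2446
Floor lamp £41.78: home furniture, under £50.00 → 1.5% → £0.6267
Desk lamp £20.55: home furniture, under £50.00 → 1.5% → £0.30825
Canvas tote bag £11.25: all other goods → 5.5% → £0.61875
Dining chair £166.73: home furniture, £50.00 or more → 6% → £10.0038
Umbrella £10.31: all other goods → 5.5% → £0.56705
Paperback novel £13.92: books and periodicals → 9% → £1.2528
Hardcover biography £24.39: books and periodicals → 9% → £2.1951
Unrounded tax sum = £41.19935 → £41.20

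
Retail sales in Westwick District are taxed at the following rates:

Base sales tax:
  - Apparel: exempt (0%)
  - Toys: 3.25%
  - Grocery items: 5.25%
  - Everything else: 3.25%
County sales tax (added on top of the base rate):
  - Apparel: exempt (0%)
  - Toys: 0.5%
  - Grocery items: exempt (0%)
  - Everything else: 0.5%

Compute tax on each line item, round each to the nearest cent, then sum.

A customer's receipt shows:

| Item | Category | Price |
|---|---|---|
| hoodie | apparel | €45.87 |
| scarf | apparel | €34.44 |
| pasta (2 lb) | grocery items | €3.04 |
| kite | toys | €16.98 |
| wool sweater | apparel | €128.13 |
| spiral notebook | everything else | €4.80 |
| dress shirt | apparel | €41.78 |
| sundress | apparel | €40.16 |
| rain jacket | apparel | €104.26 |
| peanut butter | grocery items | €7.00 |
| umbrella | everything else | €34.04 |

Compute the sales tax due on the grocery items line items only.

€0.53

Pasta (2 lb) €3.04: grocery items → 5.25% + 0% county = 5.25% → €0.16
Peanut butter €7.00: grocery items → 5.25% + 0% county = 5.25% → €0.37
Tax on grocery items = €0.16 + €0.37 = €0.53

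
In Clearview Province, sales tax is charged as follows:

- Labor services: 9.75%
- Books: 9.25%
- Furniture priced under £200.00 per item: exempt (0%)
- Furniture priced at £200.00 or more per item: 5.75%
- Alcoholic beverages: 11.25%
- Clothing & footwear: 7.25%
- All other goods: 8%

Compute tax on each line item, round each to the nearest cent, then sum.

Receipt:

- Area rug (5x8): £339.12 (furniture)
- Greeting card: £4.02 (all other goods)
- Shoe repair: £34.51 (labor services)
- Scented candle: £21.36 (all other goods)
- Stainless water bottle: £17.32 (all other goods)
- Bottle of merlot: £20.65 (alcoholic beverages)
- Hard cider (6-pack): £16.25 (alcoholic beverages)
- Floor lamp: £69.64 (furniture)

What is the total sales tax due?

£30.43

Area rug (5x8) £339.12: furniture, £200.00 or more → 5.75% → £19.50
Greeting card £4.02: all other goods → 8% → £0.32
Shoe repair £34.51: labor services → 9.75% → £3.36
Scented candle £21.36: all other goods → 8% → £1.71
Stainless water bottle £17.32: all other goods → 8% → £1.39
Bottle of merlot £20.65: alcoholic beverages → 11.25% → £2.32
Hard cider (6-pack) £16.25: alcoholic beverages → 11.25% → £1.83
Floor lamp £69.64: furniture, under £200.00 → 0% → £0.00
Total tax = £19.50 + £0.32 + £3.36 + £1.71 + £1.39 + £2.32 + £1.83 = £30.43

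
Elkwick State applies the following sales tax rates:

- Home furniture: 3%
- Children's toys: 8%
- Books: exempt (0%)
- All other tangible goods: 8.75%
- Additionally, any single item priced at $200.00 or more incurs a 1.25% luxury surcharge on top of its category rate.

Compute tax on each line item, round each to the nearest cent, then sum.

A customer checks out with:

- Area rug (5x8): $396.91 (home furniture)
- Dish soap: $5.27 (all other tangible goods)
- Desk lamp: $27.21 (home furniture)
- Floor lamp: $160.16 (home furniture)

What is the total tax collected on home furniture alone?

$22.49

Area rug (5x8) $396.91: home furniture → 3% + 1.25% surcharge = 4.25% → $16.87
Desk lamp $27.21: home furniture → 3% → $0.82
Floor lamp $160.16: home furniture → 3% → $4.80
Tax on home furniture = $16.87 + $0.82 + $4.80 = $22.49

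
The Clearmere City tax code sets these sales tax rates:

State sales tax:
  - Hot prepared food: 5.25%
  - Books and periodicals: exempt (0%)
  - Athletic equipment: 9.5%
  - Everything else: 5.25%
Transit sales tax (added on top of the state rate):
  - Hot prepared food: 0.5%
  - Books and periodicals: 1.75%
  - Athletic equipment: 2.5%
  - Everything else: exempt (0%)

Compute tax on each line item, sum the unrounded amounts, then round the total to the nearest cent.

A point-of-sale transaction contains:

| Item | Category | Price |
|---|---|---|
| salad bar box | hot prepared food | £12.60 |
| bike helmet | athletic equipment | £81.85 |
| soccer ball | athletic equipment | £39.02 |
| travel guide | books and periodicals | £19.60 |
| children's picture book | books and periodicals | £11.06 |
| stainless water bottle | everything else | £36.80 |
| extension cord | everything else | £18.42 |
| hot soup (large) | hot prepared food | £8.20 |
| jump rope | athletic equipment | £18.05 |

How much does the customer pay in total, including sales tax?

Salad bar box £12.60: hot prepared food → 5.25% + 0.5% transit = 5.75% → £0.7245
Bike helmet £81.85: athletic equipment → 9.5% + 2.5% transit = 12% → £9.822
Soccer ball £39.02: athletic equipment → 9.5% + 2.5% transit = 12% → £4.6824
Travel guide £19.60: books and periodicals → 0% + 1.75% transit = 1.75% → £0.343
Children's picture book £11.06: books and periodicals → 0% + 1.75% transit = 1.75% → £0.19355
Stainless water bottle £36.80: everything else → 5.25% + 0% transit = 5.25% → £1.932
Extension cord £18.42: everything else → 5.25% + 0% transit = 5.25% → £0.96705
Hot soup (large) £8.20: hot prepared food → 5.25% + 0.5% transit = 5.75% → £0.4715
Jump rope £18.05: athletic equipment → 9.5% + 2.5% transit = 12% → £2.166
Subtotal = £245.60; unrounded tax = £21.302 → £21.30; total due = £266.90

£266.90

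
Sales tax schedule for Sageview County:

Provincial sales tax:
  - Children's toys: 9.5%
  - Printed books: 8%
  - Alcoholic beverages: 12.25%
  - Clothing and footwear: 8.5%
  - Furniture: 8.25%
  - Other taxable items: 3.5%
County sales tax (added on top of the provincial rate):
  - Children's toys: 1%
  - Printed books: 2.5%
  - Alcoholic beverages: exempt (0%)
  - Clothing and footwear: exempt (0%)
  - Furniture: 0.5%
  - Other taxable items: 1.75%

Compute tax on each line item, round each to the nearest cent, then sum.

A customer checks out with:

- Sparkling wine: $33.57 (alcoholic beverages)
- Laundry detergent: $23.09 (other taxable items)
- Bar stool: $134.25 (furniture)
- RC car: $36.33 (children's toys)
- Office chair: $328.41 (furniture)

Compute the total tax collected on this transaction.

Sparkling wine $33.57: alcoholic beverages → 12.25% + 0% county = 12.25% → $4.11
Laundry detergent $23.09: other taxable items → 3.5% + 1.75% county = 5.25% → $1.21
Bar stool $134.25: furniture → 8.25% + 0.5% county = 8.75% → $11.75
RC car $36.33: children's toys → 9.5% + 1% county = 10.5% → $3.81
Office chair $328.41: furniture → 8.25% + 0.5% county = 8.75% → $28.74
Total tax = $4.11 + $1.21 + $11.75 + $3.81 + $28.74 = $49.62

$49.62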